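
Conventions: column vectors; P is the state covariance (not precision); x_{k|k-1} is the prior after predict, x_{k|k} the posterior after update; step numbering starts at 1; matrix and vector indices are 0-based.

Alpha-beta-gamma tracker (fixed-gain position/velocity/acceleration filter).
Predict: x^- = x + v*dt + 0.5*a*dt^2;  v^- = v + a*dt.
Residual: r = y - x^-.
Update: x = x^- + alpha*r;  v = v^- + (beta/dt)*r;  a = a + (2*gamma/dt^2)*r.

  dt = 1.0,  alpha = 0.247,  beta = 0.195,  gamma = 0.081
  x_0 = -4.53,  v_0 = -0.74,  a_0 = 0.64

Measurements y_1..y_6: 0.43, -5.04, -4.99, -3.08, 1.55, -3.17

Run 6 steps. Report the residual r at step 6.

step 1: x_pred=-4.9500  r=5.3800  x^+=-3.6211  v^+=0.9491  a^+=1.5116
step 2: x_pred=-1.9163  r=-3.1237  x^+=-2.6878  v^+=1.8515  a^+=1.0055
step 3: x_pred=-0.3335  r=-4.6565  x^+=-1.4837  v^+=1.9490  a^+=0.2512
step 4: x_pred=0.5909  r=-3.6709  x^+=-0.3158  v^+=1.4844  a^+=-0.3435
step 5: x_pred=0.9968  r=0.5532  x^+=1.1335  v^+=1.2487  a^+=-0.2539
step 6: x_pred=2.2552  r=-5.4252  x^+=0.9152  v^+=-0.0631  a^+=-1.1328

resid = -5.4252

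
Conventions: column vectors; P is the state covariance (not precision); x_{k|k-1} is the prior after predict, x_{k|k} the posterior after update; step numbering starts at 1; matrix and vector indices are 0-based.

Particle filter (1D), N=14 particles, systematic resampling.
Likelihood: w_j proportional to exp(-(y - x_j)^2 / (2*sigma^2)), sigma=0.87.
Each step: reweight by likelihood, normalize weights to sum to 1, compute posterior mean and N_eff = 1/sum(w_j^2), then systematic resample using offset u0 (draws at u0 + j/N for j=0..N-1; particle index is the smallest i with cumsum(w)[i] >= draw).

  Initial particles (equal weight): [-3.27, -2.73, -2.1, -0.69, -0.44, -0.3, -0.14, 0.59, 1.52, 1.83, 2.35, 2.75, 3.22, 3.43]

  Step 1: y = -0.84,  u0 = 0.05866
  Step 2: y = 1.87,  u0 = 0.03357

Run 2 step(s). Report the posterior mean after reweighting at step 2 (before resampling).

post_mean = 0.0884

step 1: w=[0.0048, 0.0225, 0.0836, 0.2350, 0.2146, 0.1967, 0.1725, 0.0618, 0.0060, 0.0021, 0.0003, 0.0000, 0.0000, 0.0000]  mean=-0.5421  Neff=5.5221  idx=[2, 3, 3, 3, 3, 4, 4, 4, 5, 5, 6, 6, 6, 7]
step 2: w=[0.0000, 0.0170, 0.0170, 0.0170, 0.0170, 0.0379, 0.0379, 0.0379, 0.0574, 0.0574, 0.0892, 0.0892, 0.0892, 0.4360]  mean=0.0884  Neff=4.4240  idx=[2, 5, 7, 9, 10, 11, 11, 12, 13, 13, 13, 13, 13, 13]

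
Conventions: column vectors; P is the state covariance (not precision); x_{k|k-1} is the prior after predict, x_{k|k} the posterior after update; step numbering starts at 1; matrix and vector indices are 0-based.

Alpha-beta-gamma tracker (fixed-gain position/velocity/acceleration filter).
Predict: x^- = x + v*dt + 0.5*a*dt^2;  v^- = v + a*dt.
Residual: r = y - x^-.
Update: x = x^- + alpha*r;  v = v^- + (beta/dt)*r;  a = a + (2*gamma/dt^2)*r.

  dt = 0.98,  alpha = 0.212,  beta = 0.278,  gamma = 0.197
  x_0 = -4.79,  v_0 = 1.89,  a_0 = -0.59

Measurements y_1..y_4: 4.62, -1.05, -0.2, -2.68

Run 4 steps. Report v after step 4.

step 1: x_pred=-3.2211  r=7.8411  x^+=-1.5588  v^+=3.5361  a^+=2.6268
step 2: x_pred=3.1680  r=-4.2180  x^+=2.2738  v^+=4.9138  a^+=0.8964
step 3: x_pred=7.5198  r=-7.7198  x^+=5.8832  v^+=3.6024  a^+=-2.2706
step 4: x_pred=8.3232  r=-11.0032  x^+=5.9905  v^+=-1.7441  a^+=-6.7846

v_post = -1.7441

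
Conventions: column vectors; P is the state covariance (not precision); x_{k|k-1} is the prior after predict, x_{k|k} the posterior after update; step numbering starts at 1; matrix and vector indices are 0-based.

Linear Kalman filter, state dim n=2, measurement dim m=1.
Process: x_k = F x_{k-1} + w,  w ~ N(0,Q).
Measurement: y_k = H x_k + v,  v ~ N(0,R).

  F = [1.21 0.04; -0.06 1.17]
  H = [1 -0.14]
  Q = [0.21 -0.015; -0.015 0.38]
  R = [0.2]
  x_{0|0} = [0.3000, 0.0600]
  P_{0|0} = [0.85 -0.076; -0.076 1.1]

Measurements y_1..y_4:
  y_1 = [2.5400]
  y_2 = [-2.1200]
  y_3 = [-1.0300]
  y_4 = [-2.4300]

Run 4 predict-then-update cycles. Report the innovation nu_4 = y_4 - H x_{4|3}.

step 1: x^-=[0.3654, 0.0522]  P^-=[1.4489 -0.1326; -0.1326 1.8995]  S=[1.7233]  K=[0.8516; -0.2313]  nu=[2.1819]  x^+=[2.2234, -0.4525]  P^+=[0.1993 0.2068; 0.2068 1.8073]
step 2: x^-=[2.6722, -0.6628]  P^-=[0.5246 0.3473; 0.3473 2.8257]  S=[0.6828]  K=[0.6972; -0.0707]  nu=[-4.8850]  x^+=[-0.7335, -0.3175]  P^+=[0.1928 0.3810; 0.3810 2.8223]
step 3: x^-=[-0.9002, -0.3274]  P^-=[0.5336 0.6415; 0.6415 4.1907]  S=[0.6361]  K=[0.6977; 0.0862]  nu=[-0.1756]  x^+=[-1.0228, -0.3426]  P^+=[0.2240 0.6033; 0.6033 4.1860]
step 4: x^-=[-1.2512, -0.3395]  P^-=[0.6030 1.0173; 1.0173 6.0263]  S=[0.6363]  K=[0.7239; 0.2728]  nu=[-1.2263]  x^+=[-2.1389, -0.6740]  P^+=[0.2696 0.8916; 0.8916 5.9789]

innov = [-1.2263]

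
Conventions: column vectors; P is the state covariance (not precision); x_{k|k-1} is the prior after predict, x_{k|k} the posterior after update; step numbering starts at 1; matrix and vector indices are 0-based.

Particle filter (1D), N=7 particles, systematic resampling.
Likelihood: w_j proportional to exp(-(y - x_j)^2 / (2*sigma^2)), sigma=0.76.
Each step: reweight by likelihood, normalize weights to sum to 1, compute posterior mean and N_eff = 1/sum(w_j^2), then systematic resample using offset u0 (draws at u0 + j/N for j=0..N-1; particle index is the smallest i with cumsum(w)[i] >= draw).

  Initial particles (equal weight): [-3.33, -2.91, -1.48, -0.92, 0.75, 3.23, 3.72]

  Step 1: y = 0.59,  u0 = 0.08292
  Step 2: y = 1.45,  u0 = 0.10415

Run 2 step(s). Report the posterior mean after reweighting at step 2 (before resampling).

post_mean = 0.7467

step 1: w=[0.0000, 0.0000, 0.0214, 0.1214, 0.8549, 0.0021, 0.0002]  mean=0.5051  Neff=1.3405  idx=[3, 4, 4, 4, 4, 4, 4]
step 2: w=[0.0020, 0.1663, 0.1663, 0.1663, 0.1663, 0.1663, 0.1663]  mean=0.7467  Neff=6.0235  idx=[1, 2, 3, 4, 5, 5, 6]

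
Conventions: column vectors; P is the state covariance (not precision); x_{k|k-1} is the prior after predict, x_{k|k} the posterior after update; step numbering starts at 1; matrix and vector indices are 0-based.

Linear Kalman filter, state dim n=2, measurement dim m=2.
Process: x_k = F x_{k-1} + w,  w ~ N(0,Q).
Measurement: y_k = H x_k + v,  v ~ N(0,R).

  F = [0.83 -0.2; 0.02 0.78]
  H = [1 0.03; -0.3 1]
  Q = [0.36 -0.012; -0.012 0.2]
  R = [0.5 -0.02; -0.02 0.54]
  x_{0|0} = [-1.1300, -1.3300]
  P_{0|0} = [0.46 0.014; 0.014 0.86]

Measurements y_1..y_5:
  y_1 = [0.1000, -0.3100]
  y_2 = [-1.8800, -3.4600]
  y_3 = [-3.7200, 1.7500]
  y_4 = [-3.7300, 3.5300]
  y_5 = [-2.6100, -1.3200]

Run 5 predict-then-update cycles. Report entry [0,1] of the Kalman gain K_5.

step 1: x^-=[-0.6719, -1.0600]  P^-=[0.7066 -0.1295; -0.1295 0.7238]  S=[1.1995 -0.3386; -0.3386 1.4052]  K=[0.5550 -0.1093; 0.0680 0.5592]  nu=[0.8037, 0.5484]  x^+=[-0.2858, -0.6987]  P^+=[0.2793 0.0137; 0.0137 0.3047]
step 2: x^-=[-0.0975, -0.5507]  P^-=[0.5600 -0.0461; -0.0461 0.3859]  S=[1.0576 -0.2221; -0.2221 1.0040]  K=[0.5070 -0.1011; 0.0535 0.4100]  nu=[-1.7660, -2.9385]  x^+=[-0.6957, -1.8499]  P^+=[0.2552 0.0118; 0.0118 0.2239]
step 3: x^-=[-0.2075, -1.4568]  P^-=[0.5408 -0.0351; -0.0351 0.3367]  S=[1.0390 -0.2069; -0.2069 0.9464]  K=[0.4997 -0.0992; 0.0512 0.3781]  nu=[-3.4688, 3.1446]  x^+=[-2.2530, -0.4457]  P^+=[0.2515 0.0119; 0.0119 0.2067]
step 4: x^-=[-1.7809, -0.3927]  P^-=[0.5376 -0.0324; -0.0324 0.3262]  S=[1.0359 -0.2036; -0.2036 0.9341]  K=[0.4986 -0.0987; 0.0510 0.3708]  nu=[-1.9373, 3.3885]  x^+=[-3.0812, 0.7648]  P^+=[0.2509 0.0120; 0.0120 0.2028]
step 5: x^-=[-2.7104, 0.5350]  P^-=[0.5370 -0.0317; -0.0317 0.3239]  S=[1.0354 -0.2028; -0.2028 0.9312]  K=[0.4984 -0.0985; 0.0510 0.3691]  nu=[0.0843, -2.6681]  x^+=[-2.4055, -0.4456]  P^+=[0.2508 0.0121; 0.0121 0.2019]

K[0,1] = -0.0985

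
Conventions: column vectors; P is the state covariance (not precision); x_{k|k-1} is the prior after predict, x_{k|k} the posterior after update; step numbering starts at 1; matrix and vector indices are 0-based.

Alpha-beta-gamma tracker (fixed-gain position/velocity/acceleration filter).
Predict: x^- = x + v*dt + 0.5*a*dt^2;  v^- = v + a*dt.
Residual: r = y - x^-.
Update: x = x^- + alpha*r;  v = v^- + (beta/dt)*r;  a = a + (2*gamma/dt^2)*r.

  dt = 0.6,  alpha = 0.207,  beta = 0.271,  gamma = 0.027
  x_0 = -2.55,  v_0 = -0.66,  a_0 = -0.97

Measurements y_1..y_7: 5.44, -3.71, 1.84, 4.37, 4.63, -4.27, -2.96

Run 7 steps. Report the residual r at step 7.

step 1: x_pred=-3.1206  r=8.5606  x^+=-1.3486  v^+=2.6245  a^+=0.3141
step 2: x_pred=0.2827  r=-3.9927  x^+=-0.5438  v^+=1.0096  a^+=-0.2848
step 3: x_pred=0.0107  r=1.8293  x^+=0.3894  v^+=1.6650  a^+=-0.0104
step 4: x_pred=1.3865  r=2.9835  x^+=2.0041  v^+=3.0063  a^+=0.4371
step 5: x_pred=3.8865  r=0.7435  x^+=4.0404  v^+=3.6043  a^+=0.5486
step 6: x_pred=6.3018  r=-10.5718  x^+=4.1134  v^+=-0.8414  a^+=-1.0371
step 7: x_pred=3.4219  r=-6.3819  x^+=2.1008  v^+=-4.3462  a^+=-1.9944

resid = -6.3819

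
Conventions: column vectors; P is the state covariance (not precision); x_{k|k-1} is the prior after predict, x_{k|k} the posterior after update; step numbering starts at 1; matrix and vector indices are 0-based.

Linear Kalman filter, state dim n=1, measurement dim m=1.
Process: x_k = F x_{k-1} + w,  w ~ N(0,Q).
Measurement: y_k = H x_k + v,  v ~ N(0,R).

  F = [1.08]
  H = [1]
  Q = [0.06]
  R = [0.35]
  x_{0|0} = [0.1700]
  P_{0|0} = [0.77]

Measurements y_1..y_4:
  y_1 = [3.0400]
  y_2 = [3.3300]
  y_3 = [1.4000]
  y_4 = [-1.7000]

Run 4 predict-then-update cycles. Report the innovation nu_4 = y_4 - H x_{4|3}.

innov = [-4.2732]

step 1: x^-=[0.1836]  P^-=[0.9581]  S=[1.3081]  K=[0.7324]  nu=[2.8564]  x^+=[2.2757]  P^+=[0.2564]
step 2: x^-=[2.4578]  P^-=[0.3590]  S=[0.7090]  K=[0.5064]  nu=[0.8722]  x^+=[2.8994]  P^+=[0.1772]
step 3: x^-=[3.1314]  P^-=[0.2667]  S=[0.6167]  K=[0.4325]  nu=[-1.7314]  x^+=[2.3826]  P^+=[0.1514]
step 4: x^-=[2.5732]  P^-=[0.2366]  S=[0.5866]  K=[0.4033]  nu=[-4.2732]  x^+=[0.8499]  P^+=[0.1412]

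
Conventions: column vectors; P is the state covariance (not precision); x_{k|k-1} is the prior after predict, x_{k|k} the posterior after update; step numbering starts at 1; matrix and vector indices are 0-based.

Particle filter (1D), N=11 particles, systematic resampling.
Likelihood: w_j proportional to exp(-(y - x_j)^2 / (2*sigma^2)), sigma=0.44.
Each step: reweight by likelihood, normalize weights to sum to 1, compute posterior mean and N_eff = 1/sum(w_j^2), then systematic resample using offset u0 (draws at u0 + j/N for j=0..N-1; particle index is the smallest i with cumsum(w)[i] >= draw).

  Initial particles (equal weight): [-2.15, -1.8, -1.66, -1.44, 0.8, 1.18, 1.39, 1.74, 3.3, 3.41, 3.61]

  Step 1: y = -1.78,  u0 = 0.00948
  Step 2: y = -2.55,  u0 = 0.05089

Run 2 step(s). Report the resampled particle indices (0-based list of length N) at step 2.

step 1: w=[0.2061, 0.2933, 0.2828, 0.2178, 0.0000, 0.0000, 0.0000, 0.0000, 0.0000, 0.0000, 0.0000]  mean=-1.7541  Neff=3.9076  idx=[0, 0, 0, 1, 1, 1, 2, 2, 2, 3, 3]
step 2: w=[0.2095, 0.2095, 0.2095, 0.0741, 0.0741, 0.0741, 0.0410, 0.0410, 0.0410, 0.0131, 0.0131]  mean=-1.9933  Neff=6.5125  idx=[0, 0, 1, 1, 1, 2, 2, 3, 5, 6, 8]

resampled_idx = [0, 0, 1, 1, 1, 2, 2, 3, 5, 6, 8]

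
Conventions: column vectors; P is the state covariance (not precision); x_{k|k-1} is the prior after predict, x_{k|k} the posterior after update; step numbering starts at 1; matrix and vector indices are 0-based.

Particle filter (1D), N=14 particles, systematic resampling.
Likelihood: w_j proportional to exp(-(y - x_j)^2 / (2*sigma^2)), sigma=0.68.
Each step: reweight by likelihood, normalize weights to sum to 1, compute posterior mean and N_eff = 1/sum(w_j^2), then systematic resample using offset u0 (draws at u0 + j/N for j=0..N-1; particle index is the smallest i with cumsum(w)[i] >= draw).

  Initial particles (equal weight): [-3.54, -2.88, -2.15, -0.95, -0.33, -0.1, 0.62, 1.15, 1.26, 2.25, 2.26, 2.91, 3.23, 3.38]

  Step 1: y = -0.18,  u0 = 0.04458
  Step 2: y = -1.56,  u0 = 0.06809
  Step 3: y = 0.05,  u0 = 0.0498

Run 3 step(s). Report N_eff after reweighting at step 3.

N_eff = 11.6473

step 1: w=[0.0000, 0.0001, 0.0046, 0.1611, 0.2986, 0.3038, 0.1531, 0.0452, 0.0325, 0.0005, 0.0005, 0.0000, 0.0000, 0.0000]  mean=-0.1021  Neff=4.2744  idx=[3, 3, 4, 4, 4, 4, 5, 5, 5, 5, 5, 6, 6, 8]
step 2: w=[0.2545, 0.2545, 0.0741, 0.0741, 0.0741, 0.0741, 0.0380, 0.0380, 0.0380, 0.0380, 0.0380, 0.0022, 0.0022, 0.0001]  mean=-0.5976  Neff=6.2981  idx=[0, 0, 0, 1, 1, 1, 1, 2, 3, 4, 5, 7, 9, 11]
step 3: w=[0.0401, 0.0401, 0.0401, 0.0401, 0.0401, 0.0401, 0.0401, 0.1012, 0.1012, 0.1012, 0.1012, 0.1155, 0.1155, 0.0833]  mean=-0.3719  Neff=11.6473  idx=[1, 3, 4, 6, 7, 8, 8, 9, 10, 11, 11, 12, 12, 13]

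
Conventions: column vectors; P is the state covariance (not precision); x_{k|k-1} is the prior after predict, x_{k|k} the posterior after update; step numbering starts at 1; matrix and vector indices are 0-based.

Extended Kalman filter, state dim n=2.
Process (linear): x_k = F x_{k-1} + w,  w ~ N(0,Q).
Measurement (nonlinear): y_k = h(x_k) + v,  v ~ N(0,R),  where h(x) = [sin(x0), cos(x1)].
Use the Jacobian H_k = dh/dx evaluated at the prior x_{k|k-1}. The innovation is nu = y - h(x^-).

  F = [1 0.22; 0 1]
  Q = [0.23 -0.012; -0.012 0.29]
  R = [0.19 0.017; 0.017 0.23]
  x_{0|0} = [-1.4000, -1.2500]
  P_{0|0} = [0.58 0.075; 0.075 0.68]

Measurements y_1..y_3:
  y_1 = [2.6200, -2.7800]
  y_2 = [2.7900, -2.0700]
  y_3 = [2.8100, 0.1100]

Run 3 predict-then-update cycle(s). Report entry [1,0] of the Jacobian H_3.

H_jac[1,0] = 0.0000

step 1: x^-=[-1.6750, -1.2500]  P^-=[0.8759 0.2126; 0.2126 0.9700]  H_jac=[-0.1040 0.0000; 0.0000 0.9490]  S=[0.1995 -0.0040; -0.0040 1.1036]  K=[-0.4531 0.1812; -0.0942 0.8338]  nu=[3.6146, -3.0953]  x^+=[-3.8736, -4.1714]  P^+=[0.7981 0.0358; 0.0358 0.2004]
step 2: x^-=[-4.7913, -4.1714]  P^-=[1.0535 0.0679; 0.0679 0.4904]  H_jac=[0.0789 0.0000; 0.0000 -0.8572]  S=[0.1966 0.0124; 0.0124 0.5903]  K=[0.4296 -0.1076; 0.0723 -0.7136]  nu=[1.7931, -1.5550]  x^+=[-3.8538, -2.9321]  P^+=[1.0116 0.0204; 0.0204 0.1900]
step 3: x^-=[-4.4988, -2.9321]  P^-=[1.2597 0.0502; 0.0502 0.4800]  H_jac=[-0.2120 0.0000; 0.0000 0.2080]  S=[0.2466 0.0148; 0.0148 0.2508]  K=[-1.0891 0.1058; -0.0672 0.4021]  nu=[1.8327, 1.0881]  x^+=[-6.3797, -2.6178]  P^+=[0.9678 0.0280; 0.0280 0.4392]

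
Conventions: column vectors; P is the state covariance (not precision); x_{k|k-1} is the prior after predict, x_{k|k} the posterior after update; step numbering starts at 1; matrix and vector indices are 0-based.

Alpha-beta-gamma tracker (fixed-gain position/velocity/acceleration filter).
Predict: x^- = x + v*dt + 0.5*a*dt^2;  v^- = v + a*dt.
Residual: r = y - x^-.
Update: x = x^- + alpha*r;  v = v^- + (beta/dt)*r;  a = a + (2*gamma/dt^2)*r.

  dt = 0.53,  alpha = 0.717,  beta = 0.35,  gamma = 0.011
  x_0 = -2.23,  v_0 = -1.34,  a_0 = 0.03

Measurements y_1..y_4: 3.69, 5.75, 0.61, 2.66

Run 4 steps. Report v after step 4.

step 1: x_pred=-2.9360  r=6.6260  x^+=1.8148  v^+=3.0516  a^+=0.5489
step 2: x_pred=3.5093  r=2.2407  x^+=5.1159  v^+=4.8222  a^+=0.7244
step 3: x_pred=7.7734  r=-7.1634  x^+=2.6372  v^+=0.4756  a^+=0.1634
step 4: x_pred=2.9123  r=-0.2523  x^+=2.7314  v^+=0.3956  a^+=0.1436

v_post = 0.3956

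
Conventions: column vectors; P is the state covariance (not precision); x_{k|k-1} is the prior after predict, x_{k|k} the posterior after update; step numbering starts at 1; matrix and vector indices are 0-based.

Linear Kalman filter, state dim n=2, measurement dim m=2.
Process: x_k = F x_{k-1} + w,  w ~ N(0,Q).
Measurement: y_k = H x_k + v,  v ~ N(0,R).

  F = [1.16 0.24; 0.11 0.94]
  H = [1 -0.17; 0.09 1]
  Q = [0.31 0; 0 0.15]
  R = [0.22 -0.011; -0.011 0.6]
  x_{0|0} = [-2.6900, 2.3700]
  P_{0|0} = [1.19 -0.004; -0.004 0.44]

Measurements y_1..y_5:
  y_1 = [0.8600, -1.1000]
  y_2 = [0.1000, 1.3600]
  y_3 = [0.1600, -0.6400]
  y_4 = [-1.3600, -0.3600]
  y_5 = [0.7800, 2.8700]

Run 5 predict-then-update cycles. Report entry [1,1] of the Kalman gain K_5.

K[1,1] = 0.3696

step 1: x^-=[-2.5516, 1.9319]  P^-=[1.9344 0.2466; 0.2466 0.5524]  S=[2.0865 0.3121; 0.3121 1.2124]  K=[0.8893 0.1181; 0.0024 0.4733]  nu=[3.7400, -2.8023]  x^+=[0.4436, 0.6147]  P^+=[0.2017 0.0429; 0.0429 0.2801]
step 2: x^-=[0.6621, 0.6266]  P^-=[0.6214 0.1369; 0.1369 0.4088]  S=[0.8067 0.1102; 0.1102 1.0385]  K=[0.7266 0.1085; 0.0285 0.4025]  nu=[-0.4555, 0.6738]  x^+=[0.4042, 0.8848]  P^+=[0.1658 0.0422; 0.0422 0.2374]
step 3: x^-=[0.6812, 0.8762]  P^-=[0.5703 0.1218; 0.1218 0.3705]  S=[0.7596 0.0973; 0.0973 0.9970]  K=[0.7102 0.1044; 0.0288 0.3798]  nu=[-0.3723, -1.5775]  x^+=[0.2522, 0.2664]  P^+=[0.1619 0.0402; 0.0402 0.2239]
step 4: x^-=[0.3565, 0.2781]  P^-=[0.5632 0.1161; 0.1161 0.3581]  S=[0.7541 0.0931; 0.0931 0.9836]  K=[0.7080 0.1025; 0.0273 0.3722]  nu=[-1.6692, -0.6702]  x^+=[-0.8941, -0.0168]  P^+=[0.1613 0.0392; 0.0392 0.2195]
step 5: x^-=[-1.0412, -0.1142]  P^-=[0.5615 0.1139; 0.1139 0.3540]  S=[0.7530 0.0915; 0.0915 0.9790]  K=[0.7076 0.1018; 0.0264 0.3696]  nu=[1.8018, 3.0779]  x^+=[0.5471, 1.0709]  P^+=[0.1611 0.0388; 0.0388 0.2180]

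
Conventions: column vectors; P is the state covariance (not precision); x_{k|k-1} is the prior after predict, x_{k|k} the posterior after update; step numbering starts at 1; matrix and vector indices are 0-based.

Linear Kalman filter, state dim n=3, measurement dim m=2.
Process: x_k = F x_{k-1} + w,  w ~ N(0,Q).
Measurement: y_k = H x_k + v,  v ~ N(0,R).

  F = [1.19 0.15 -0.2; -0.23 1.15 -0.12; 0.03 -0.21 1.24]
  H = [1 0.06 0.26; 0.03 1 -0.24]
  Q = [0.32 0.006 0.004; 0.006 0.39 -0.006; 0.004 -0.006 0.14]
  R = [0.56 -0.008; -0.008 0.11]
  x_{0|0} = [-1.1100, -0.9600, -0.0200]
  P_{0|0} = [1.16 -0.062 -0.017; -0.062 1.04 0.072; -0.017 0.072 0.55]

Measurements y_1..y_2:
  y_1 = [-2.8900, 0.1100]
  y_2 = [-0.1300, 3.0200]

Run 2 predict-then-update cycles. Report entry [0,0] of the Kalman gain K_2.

step 1: x^-=[-1.4609, -0.8463, 0.1435]  P^-=[1.9897 -0.2178 -0.1171; -0.2178 1.8467 -0.2427; -0.1171 -0.2427 0.9946]  S=[2.5290 -0.1502; -0.1502 2.1209]  K=[0.7691 -0.0068; -0.0142 0.8941; 0.0368 -0.2261]  nu=[-1.4156, 1.0346]  x^+=[-2.5568, 0.0988, -0.1424]  P^+=[0.4919 -0.0740 -0.2180; -0.0740 0.1469 0.1927; -0.2180 0.1927 0.8803]
step 2: x^-=[-2.9993, 0.7187, -0.2740]  P^-=[1.1209 -0.2075 -0.4597; -0.2075 0.5969 0.1606; -0.4597 0.1606 1.3849]  S=[1.5177 -0.0867; -0.0867 0.7048]  K=[0.6510 -0.0101; -0.0412 0.7784; -0.0749 -0.2725]  nu=[2.8974, 2.3255]  x^+=[-1.1366, 2.4095, -1.1248]  P^+=[0.4765 -0.1173 -0.4030; -0.1173 0.1618 0.3013; -0.4030 0.3013 1.3275]

K[0,0] = 0.6510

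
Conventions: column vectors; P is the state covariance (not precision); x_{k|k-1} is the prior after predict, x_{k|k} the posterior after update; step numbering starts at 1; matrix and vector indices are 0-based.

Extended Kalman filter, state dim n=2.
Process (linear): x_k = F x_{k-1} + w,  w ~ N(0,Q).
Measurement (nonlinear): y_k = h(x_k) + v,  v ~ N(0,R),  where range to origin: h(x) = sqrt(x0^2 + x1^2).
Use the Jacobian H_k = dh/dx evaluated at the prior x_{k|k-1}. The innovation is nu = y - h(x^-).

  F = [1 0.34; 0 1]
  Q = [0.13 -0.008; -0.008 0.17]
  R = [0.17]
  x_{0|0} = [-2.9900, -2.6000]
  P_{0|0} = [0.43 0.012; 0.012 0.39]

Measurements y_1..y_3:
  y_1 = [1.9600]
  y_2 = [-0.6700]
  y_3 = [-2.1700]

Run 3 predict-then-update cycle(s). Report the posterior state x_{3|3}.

x_post = [0.8466, -0.9935]

step 1: x^-=[-3.8740, -2.6000]  P^-=[0.6132 0.1366; 0.1366 0.5600]  H_jac=[-0.8303 -0.5573]  S=[0.8931]  K=[-0.6554; -0.4764]  nu=[-2.7056]  x^+=[-2.1009, -1.3110]  P^+=[0.2296 -0.1423; -0.1423 0.3573]
step 2: x^-=[-2.5466, -1.3110]  P^-=[0.3042 -0.0288; -0.0288 0.5273]  H_jac=[-0.8891 -0.4577]  S=[0.4975]  K=[-0.5172; -0.4337]  nu=[-3.5342]  x^+=[-0.7188, 0.2217]  P^+=[0.1711 -0.1404; -0.1404 0.4337]
step 3: x^-=[-0.6434, 0.2217]  P^-=[0.2558 -0.0009; -0.0009 0.6037]  H_jac=[-0.9455 0.3258]  S=[0.4633]  K=[-0.5227; 0.4263]  nu=[-2.8505]  x^+=[0.8466, -0.9935]  P^+=[0.1293 0.1023; 0.1023 0.5195]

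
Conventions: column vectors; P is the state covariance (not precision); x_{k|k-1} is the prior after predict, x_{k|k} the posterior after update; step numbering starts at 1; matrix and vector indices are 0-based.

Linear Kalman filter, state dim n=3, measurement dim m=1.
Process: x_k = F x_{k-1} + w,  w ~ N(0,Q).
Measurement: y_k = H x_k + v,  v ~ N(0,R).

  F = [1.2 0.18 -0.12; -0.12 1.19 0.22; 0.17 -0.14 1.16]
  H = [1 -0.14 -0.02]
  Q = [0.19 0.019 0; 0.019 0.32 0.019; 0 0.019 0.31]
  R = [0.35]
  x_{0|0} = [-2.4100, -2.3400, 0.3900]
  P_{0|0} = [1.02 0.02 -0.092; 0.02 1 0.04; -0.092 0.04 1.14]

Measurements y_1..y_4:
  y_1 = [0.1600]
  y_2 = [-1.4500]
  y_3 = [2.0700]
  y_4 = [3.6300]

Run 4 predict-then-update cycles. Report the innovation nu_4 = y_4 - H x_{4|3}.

step 1: x^-=[-3.3600, -2.4096, 0.3703]  P^-=[1.7410 0.0546 -0.0957; 0.0546 1.8261 0.1903; -0.0957 0.1903 1.8428]  S=[2.1172]  K=[0.8196; -0.0968; -0.0752]  nu=[3.1901]  x^+=[-0.7453, -2.7182, 0.1304]  P^+=[0.3187 0.2225 0.0348; 0.2225 1.8062 0.1748; 0.0348 0.1748 1.8309]
step 2: x^-=[-1.3993, -3.1166, 0.4051]  P^-=[0.8124 0.6162 -0.1788; 0.6162 2.9972 0.4600; -0.1788 0.4600 2.7646]  S=[1.0594]  K=[0.6888; 0.1769; -0.2817]  nu=[-0.4789]  x^+=[-1.7292, -3.2013, 0.5400]  P^+=[0.3098 0.4871 0.0268; 0.4871 2.9640 0.5128; 0.0268 0.5128 2.6805]
step 3: x^-=[-2.7160, -3.4833, 0.7807]  P^-=[0.9513 1.1782 -0.2991; 1.1782 4.7795 0.9990; -0.2991 0.9990 3.8047]  S=[1.0842]  K=[0.7308; 0.4511; -0.4751]  nu=[4.3140]  x^+=[0.4368, -1.5373, -1.2687]  P^+=[0.3722 0.8208 0.0773; 0.8208 4.5589 1.2313; 0.0773 1.2313 3.5600]
step 4: x^-=[0.3996, -2.1609, -1.1823]  P^-=[1.2041 1.8967 -0.2634; 1.8967 7.3598 1.9942; -0.2634 1.9942 4.7920]  S=[1.1909]  K=[0.7925; 0.6940; -0.5361]  nu=[2.9042]  x^+=[2.7013, -0.1456, -2.7392]  P^+=[0.4561 1.2417 0.2426; 1.2417 6.7863 2.4373; 0.2426 2.4373 4.4497]

innov = [2.9042]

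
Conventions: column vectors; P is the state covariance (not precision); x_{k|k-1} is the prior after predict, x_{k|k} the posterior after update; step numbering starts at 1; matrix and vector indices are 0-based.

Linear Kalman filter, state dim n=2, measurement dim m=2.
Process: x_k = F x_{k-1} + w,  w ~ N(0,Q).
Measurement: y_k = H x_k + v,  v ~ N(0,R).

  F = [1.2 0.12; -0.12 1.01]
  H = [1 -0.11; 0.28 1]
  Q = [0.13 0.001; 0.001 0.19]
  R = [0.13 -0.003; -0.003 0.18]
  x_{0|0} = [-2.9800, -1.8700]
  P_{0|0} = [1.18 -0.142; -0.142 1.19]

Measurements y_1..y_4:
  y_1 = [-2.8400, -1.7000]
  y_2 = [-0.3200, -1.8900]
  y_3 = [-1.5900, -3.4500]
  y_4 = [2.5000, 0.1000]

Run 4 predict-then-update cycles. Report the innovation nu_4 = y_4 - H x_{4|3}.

innov = [4.8829, 2.8953]

step 1: x^-=[-3.8004, -1.5311]  P^-=[1.8054 -0.1948; -0.1948 1.4553]  S=[1.9959 0.1537; 0.1537 1.6678]  K=[0.9074 0.1027; -0.2442 0.8624]  nu=[0.7920, 0.8952]  x^+=[-2.9898, -0.9525]  P^+=[0.1158 -0.0167; -0.0167 0.1606]
step 2: x^-=[-3.7021, -0.6032]  P^-=[0.2943 -0.0162; -0.0162 0.3596]  S=[0.4322 0.0242; 0.0242 0.5536]  K=[0.6800 0.0899; -0.1652 0.6486]  nu=[3.3157, -0.2502]  x^+=[-1.4699, -1.3133]  P^+=[0.0870 -0.0102; -0.0102 0.1201]
step 3: x^-=[-1.9214, -1.1500]  P^-=[0.2541 -0.0092; -0.0092 0.3162]  S=[0.3899 0.0244; 0.0244 0.5110]  K=[0.6485 0.0902; -0.1517 0.6211]  nu=[0.2049, -1.7620]  x^+=[-1.9475, -2.2754]  P^+=[0.0831 -0.0090; -0.0090 0.1148]
step 4: x^-=[-2.6100, -2.0645]  P^-=[0.2487 -0.0078; -0.0078 0.3104]  S=[0.3841 0.0249; 0.0249 0.5056]  K=[0.6437 0.0906; -0.1492 0.6171]  nu=[4.8829, 2.8953]  x^+=[0.7953, -1.0065]  P^+=[0.0824 -0.0087; -0.0087 0.1140]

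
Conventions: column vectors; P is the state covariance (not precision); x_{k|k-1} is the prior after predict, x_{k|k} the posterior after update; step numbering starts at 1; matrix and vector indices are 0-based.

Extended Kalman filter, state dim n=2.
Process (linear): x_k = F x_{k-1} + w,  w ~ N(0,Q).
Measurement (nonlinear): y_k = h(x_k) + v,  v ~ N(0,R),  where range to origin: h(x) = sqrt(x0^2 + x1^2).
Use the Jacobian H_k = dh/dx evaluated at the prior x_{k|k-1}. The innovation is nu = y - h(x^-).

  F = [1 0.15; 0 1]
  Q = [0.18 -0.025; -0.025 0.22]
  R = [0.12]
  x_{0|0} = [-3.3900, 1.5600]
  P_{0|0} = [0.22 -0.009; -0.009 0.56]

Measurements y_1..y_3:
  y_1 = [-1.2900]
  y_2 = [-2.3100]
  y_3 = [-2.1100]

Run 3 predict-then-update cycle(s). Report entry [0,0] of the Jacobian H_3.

H_jac[0,0] = 0.5866

step 1: x^-=[-3.1560, 1.5600]  P^-=[0.4099 0.0500; 0.0500 0.7800]  H_jac=[-0.8965 0.4431]  S=[0.5628]  K=[-0.6135; 0.5344]  nu=[-4.8105]  x^+=[-0.2048, -1.0109]  P^+=[0.1981 0.2345; 0.2345 0.6192]
step 2: x^-=[-0.3564, -1.0109]  P^-=[0.4624 0.3024; 0.3024 0.8392]  H_jac=[-0.3325 -0.9431]  S=[1.1072]  K=[-0.3964; -0.8056]  nu=[-3.3819]  x^+=[0.9843, 1.7137]  P^+=[0.2883 -0.0512; -0.0512 0.1206]
step 3: x^-=[1.2414, 1.7137]  P^-=[0.4557 -0.0581; -0.0581 0.3406]  H_jac=[0.5866 0.8098]  S=[0.4450]  K=[0.4950; 0.5432]  nu=[-4.2261]  x^+=[-0.8505, -0.5820]  P^+=[0.3467 -0.1778; -0.1778 0.2093]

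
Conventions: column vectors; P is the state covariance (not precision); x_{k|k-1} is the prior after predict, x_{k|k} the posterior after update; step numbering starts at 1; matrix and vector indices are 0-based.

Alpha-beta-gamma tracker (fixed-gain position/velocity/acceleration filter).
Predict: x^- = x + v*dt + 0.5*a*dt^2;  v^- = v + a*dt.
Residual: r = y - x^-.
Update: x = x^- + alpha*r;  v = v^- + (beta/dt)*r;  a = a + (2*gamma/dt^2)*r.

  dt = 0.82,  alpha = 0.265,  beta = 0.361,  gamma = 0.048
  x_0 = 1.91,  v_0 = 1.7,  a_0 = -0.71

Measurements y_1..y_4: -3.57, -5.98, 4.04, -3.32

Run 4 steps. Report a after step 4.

step 1: x_pred=3.0653  r=-6.6353  x^+=1.3069  v^+=-1.8033  a^+=-1.6573
step 2: x_pred=-0.7290  r=-5.2510  x^+=-2.1205  v^+=-5.4741  a^+=-2.4070
step 3: x_pred=-7.4185  r=11.4585  x^+=-4.3820  v^+=-2.4033  a^+=-0.7711
step 4: x_pred=-6.6120  r=3.2920  x^+=-5.7396  v^+=-1.5863  a^+=-0.3011

a_post = -0.3011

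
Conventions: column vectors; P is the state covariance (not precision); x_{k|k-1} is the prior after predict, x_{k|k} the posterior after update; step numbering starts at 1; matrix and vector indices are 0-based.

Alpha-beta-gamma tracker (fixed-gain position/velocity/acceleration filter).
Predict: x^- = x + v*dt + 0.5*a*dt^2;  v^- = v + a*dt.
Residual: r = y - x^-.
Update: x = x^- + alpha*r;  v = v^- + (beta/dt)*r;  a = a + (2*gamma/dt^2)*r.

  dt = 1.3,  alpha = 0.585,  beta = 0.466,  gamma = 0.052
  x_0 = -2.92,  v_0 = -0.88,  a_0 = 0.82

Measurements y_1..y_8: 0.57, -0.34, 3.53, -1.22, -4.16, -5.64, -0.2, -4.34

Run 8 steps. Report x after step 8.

x_post = -4.2455

step 1: x_pred=-3.3711  r=3.9411  x^+=-1.0656  v^+=1.5987  a^+=1.0625
step 2: x_pred=1.9106  r=-2.2506  x^+=0.5940  v^+=2.1733  a^+=0.9240
step 3: x_pred=4.2000  r=-0.6700  x^+=3.8081  v^+=3.1343  a^+=0.8828
step 4: x_pred=8.6286  r=-9.8486  x^+=2.8672  v^+=0.7516  a^+=0.2767
step 5: x_pred=4.0781  r=-8.2381  x^+=-0.7412  v^+=-1.8417  a^+=-0.2302
step 6: x_pred=-3.3300  r=-2.3100  x^+=-4.6813  v^+=-2.9691  a^+=-0.3724
step 7: x_pred=-8.8558  r=8.6558  x^+=-3.7922  v^+=-0.3504  a^+=0.1603
step 8: x_pred=-4.1122  r=-0.2278  x^+=-4.2455  v^+=-0.2237  a^+=0.1463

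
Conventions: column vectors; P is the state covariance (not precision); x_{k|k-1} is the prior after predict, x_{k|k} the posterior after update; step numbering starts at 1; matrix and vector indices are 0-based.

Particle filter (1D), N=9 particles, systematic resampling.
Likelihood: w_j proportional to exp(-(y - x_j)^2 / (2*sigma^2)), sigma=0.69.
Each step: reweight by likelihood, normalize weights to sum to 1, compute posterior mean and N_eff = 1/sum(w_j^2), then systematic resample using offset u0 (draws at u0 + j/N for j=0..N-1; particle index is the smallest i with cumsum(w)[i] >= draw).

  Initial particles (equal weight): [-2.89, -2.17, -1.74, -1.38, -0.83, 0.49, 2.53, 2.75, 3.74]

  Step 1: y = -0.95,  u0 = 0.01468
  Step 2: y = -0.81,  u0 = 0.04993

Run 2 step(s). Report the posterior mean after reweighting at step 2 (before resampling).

post_mean = -1.1751

step 1: w=[0.0072, 0.0785, 0.1945, 0.3085, 0.3690, 0.0424, 0.0000, 0.0000, 0.0000]  mean=-1.2406  Neff=3.6087  idx=[1, 2, 2, 3, 3, 3, 4, 4, 4]
step 2: w=[0.0236, 0.0663, 0.0663, 0.1169, 0.1169, 0.1169, 0.1644, 0.1644, 0.1644]  mean=-1.1751  Neff=7.6103  idx=[1, 3, 3, 4, 5, 6, 7, 7, 8]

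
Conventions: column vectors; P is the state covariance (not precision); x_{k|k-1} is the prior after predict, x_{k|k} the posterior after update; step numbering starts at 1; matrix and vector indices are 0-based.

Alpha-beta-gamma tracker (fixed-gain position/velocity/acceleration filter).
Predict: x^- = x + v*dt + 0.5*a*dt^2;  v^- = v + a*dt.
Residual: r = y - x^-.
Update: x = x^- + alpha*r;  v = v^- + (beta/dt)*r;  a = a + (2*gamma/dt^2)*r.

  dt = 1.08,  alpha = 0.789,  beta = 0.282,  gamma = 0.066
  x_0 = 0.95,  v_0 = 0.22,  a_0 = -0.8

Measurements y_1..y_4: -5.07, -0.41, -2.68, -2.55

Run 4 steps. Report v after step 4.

v_post = -2.0157

step 1: x_pred=0.7210  r=-5.7910  x^+=-3.8481  v^+=-2.1561  a^+=-1.4554
step 2: x_pred=-7.0255  r=6.6155  x^+=-1.8059  v^+=-2.0005  a^+=-0.7067
step 3: x_pred=-4.3786  r=1.6986  x^+=-3.0384  v^+=-2.3203  a^+=-0.5145
step 4: x_pred=-5.8443  r=3.2943  x^+=-3.2451  v^+=-2.0157  a^+=-0.1417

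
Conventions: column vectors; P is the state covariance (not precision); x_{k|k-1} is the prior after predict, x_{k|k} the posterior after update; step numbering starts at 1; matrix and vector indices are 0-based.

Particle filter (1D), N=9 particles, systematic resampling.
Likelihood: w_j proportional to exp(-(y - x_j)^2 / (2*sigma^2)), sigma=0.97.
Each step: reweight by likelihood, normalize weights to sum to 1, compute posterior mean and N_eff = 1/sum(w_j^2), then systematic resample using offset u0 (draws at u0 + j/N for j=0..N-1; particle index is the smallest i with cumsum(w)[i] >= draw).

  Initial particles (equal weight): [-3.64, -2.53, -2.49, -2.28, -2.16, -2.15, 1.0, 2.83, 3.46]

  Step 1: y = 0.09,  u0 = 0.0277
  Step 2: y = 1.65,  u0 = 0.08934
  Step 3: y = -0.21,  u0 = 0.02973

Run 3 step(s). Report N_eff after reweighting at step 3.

step 1: w=[0.0007, 0.0287, 0.0320, 0.0556, 0.0747, 0.0765, 0.7088, 0.0204, 0.0026]  mean=0.1682  Neff=1.9260  idx=[1, 4, 5, 6, 6, 6, 6, 6, 6]
step 2: w=[0.0000, 0.0001, 0.0001, 0.1666, 0.1666, 0.1666, 0.1666, 0.1666, 0.1666]  mean=0.9993  Neff=6.0025  idx=[3, 4, 4, 5, 6, 6, 7, 8, 8]
step 3: w=[0.1111, 0.1111, 0.1111, 0.1111, 0.1111, 0.1111, 0.1111, 0.1111, 0.1111]  mean=1.0000  Neff=9.0000  idx=[0, 1, 2, 3, 4, 5, 6, 7, 8]

N_eff = 9.0000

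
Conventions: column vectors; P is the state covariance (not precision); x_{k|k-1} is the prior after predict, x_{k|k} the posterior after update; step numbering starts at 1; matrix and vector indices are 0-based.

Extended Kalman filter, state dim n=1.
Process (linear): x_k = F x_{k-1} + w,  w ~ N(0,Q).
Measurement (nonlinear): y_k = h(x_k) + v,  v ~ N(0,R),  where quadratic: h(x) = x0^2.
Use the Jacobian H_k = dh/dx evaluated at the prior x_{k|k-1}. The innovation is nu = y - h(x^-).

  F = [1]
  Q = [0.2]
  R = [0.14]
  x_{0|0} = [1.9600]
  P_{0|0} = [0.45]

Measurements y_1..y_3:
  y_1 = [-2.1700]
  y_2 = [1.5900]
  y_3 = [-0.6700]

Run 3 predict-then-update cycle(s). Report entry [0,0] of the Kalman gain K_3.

step 1: x^-=[1.9600]  P^-=[0.6500]  H_jac=[3.9200]  S=[10.1282]  K=[0.2516]  nu=[-6.0116]  x^+=[0.4476]  P^+=[0.0090]
step 2: x^-=[0.4476]  P^-=[0.2090]  H_jac=[0.8953]  S=[0.3075]  K=[0.6084]  nu=[1.3896]  x^+=[1.2931]  P^+=[0.0951]
step 3: x^-=[1.2931]  P^-=[0.2951]  H_jac=[2.5863]  S=[2.1142]  K=[0.3611]  nu=[-2.3422]  x^+=[0.4475]  P^+=[0.0195]

K[0,0] = 0.3611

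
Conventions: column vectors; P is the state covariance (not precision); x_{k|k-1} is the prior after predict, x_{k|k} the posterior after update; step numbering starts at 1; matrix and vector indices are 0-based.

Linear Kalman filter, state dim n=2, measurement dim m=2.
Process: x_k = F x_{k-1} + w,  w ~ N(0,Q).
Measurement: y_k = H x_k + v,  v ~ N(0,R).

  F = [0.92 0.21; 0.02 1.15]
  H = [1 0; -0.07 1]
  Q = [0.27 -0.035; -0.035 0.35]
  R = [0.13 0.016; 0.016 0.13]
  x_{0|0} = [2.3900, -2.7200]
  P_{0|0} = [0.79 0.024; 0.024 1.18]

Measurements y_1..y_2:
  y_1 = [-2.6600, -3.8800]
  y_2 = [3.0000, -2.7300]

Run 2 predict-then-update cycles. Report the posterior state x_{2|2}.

step 1: x^-=[1.6276, -3.0802]  P^-=[1.0000 0.2900; 0.2900 1.9120]  S=[1.1300 0.2360; 0.2360 2.0063]  K=[0.8838 0.0057; 0.0612 0.9357]  nu=[-4.2876, -0.6859]  x^+=[-2.1655, -3.9844]  P^+=[0.1150 0.0229; 0.0229 0.1242]
step 2: x^-=[-2.8290, -4.6254]  P^-=[0.3817 0.0215; 0.0215 0.5154]  S=[0.5117 0.0108; 0.0108 0.6442]  K=[0.7464 -0.0206; 0.0252 0.7972]  nu=[5.8290, 1.6974]  x^+=[1.4865, -3.1253]  P^+=[0.0967 0.0160; 0.0160 0.1052]

x_post = [1.4865, -3.1253]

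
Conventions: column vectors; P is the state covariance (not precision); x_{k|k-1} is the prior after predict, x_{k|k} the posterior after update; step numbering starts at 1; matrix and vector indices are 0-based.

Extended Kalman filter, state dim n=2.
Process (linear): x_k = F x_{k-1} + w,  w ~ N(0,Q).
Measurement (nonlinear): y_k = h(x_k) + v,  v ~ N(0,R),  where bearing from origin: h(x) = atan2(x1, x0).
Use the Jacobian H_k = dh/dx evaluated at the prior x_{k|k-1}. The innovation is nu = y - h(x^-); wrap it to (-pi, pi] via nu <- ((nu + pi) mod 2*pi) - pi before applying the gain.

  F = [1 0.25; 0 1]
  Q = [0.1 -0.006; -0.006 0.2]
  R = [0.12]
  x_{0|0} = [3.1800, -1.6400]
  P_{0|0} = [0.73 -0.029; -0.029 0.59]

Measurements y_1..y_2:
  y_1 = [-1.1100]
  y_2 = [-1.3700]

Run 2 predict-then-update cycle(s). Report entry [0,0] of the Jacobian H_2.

H_jac[0,0] = 0.2769

step 1: x^-=[2.7700, -1.6400]  P^-=[0.8524 0.1125; 0.1125 0.7900]  H_jac=[0.1583 0.2673]  S=[0.2073]  K=[0.7957; 1.1045]  nu=[-0.5754]  x^+=[2.3121, -2.2756]  P^+=[0.7211 -0.0697; -0.0697 0.5371]
step 2: x^-=[1.7432, -2.2756]  P^-=[0.8198 0.0586; 0.0586 0.7371]  H_jac=[0.2769 0.2121]  S=[0.2229]  K=[1.0741; 0.7742]  nu=[-0.4529]  x^+=[1.2567, -2.6262]  P^+=[0.5626 -0.1268; -0.1268 0.6035]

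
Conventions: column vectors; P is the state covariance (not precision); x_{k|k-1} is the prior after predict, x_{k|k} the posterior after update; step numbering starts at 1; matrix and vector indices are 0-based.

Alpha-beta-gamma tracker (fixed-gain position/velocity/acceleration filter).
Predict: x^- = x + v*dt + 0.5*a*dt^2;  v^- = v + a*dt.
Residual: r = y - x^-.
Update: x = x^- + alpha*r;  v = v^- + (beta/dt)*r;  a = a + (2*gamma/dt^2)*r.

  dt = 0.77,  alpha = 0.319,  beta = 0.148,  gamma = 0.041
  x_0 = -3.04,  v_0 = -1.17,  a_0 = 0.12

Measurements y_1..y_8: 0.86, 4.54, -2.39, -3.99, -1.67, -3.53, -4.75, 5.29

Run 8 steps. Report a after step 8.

step 1: x_pred=-3.9053  r=4.7653  x^+=-2.3852  v^+=-0.1617  a^+=0.7791
step 2: x_pred=-2.2787  r=6.8187  x^+=-0.1035  v^+=1.7488  a^+=1.7221
step 3: x_pred=1.7536  r=-4.1436  x^+=0.4318  v^+=2.2784  a^+=1.1490
step 4: x_pred=2.5268  r=-6.5168  x^+=0.4479  v^+=1.9106  a^+=0.2478
step 5: x_pred=1.9925  r=-3.6625  x^+=0.8242  v^+=1.3974  a^+=-0.2588
step 6: x_pred=1.8235  r=-5.3535  x^+=0.1157  v^+=0.1692  a^+=-0.9992
step 7: x_pred=-0.0502  r=-4.6998  x^+=-1.5495  v^+=-1.5036  a^+=-1.6492
step 8: x_pred=-3.1961  r=8.4861  x^+=-0.4890  v^+=-1.1423  a^+=-0.4755

a_post = -0.4755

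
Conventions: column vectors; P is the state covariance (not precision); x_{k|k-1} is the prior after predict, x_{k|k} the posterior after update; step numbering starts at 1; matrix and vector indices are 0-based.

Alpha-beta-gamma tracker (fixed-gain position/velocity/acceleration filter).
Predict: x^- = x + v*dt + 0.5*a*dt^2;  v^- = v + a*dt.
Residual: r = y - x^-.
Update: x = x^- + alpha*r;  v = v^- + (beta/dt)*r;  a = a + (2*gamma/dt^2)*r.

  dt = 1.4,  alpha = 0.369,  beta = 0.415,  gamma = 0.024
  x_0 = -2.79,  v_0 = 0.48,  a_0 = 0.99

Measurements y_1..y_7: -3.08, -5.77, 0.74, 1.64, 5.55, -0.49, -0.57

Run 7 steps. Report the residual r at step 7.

resid = -8.6083

step 1: x_pred=-1.1478  r=-1.9322  x^+=-1.8608  v^+=1.2932  a^+=0.9427
step 2: x_pred=0.8736  r=-6.6436  x^+=-1.5779  v^+=0.6436  a^+=0.7800
step 3: x_pred=0.0876  r=0.6524  x^+=0.3283  v^+=1.9290  a^+=0.7960
step 4: x_pred=3.8090  r=-2.1690  x^+=3.0086  v^+=2.4004  a^+=0.7428
step 5: x_pred=7.0972  r=-1.5472  x^+=6.5263  v^+=2.9818  a^+=0.7050
step 6: x_pred=11.3916  r=-11.8816  x^+=7.0073  v^+=0.4466  a^+=0.4140
step 7: x_pred=8.0383  r=-8.6083  x^+=4.8618  v^+=-1.5255  a^+=0.2032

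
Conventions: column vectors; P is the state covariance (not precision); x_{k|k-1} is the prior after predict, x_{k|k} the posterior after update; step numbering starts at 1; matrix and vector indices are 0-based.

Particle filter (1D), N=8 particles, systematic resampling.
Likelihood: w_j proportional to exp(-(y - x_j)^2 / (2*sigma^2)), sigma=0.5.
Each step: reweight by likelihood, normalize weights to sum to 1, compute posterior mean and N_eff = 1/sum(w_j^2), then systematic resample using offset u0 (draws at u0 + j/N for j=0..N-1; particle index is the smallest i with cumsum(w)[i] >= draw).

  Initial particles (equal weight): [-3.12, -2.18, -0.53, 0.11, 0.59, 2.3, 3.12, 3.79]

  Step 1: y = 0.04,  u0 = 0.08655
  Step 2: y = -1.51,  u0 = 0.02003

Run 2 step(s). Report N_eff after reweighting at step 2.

step 1: w=[0.0000, 0.0000, 0.2536, 0.4810, 0.2653, 0.0000, 0.0000, 0.0000]  mean=0.0750  Neff=2.7315  idx=[2, 2, 3, 3, 3, 3, 4, 4]
step 2: w=[0.4661, 0.4661, 0.0167, 0.0167, 0.0167, 0.0167, 0.0005, 0.0005]  mean=-0.4862  Neff=2.2956  idx=[0, 0, 0, 0, 1, 1, 1, 1]

N_eff = 2.2956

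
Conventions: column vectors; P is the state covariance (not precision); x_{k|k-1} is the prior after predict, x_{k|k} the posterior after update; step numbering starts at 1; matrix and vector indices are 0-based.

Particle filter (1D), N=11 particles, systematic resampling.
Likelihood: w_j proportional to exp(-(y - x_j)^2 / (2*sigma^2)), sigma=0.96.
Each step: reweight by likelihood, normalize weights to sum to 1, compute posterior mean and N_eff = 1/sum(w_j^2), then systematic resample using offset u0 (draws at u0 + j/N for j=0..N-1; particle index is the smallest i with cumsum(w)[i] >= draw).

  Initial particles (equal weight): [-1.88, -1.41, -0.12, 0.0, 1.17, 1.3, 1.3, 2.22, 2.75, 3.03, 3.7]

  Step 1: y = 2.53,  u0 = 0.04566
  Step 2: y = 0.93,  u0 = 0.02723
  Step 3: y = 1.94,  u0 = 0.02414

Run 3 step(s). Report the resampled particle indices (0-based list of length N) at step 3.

resampled_idx = [0, 1, 2, 3, 4, 5, 6, 7, 8, 9, 10]

step 1: w=[0.0000, 0.0000, 0.0048, 0.0068, 0.0802, 0.0962, 0.0962, 0.2076, 0.2130, 0.1910, 0.1041]  mean=2.3537  Neff=6.2191  idx=[4, 5, 6, 7, 7, 8, 8, 8, 9, 9, 10]
step 2: w=[0.2237, 0.2143, 0.2143, 0.0936, 0.0936, 0.0383, 0.0383, 0.0383, 0.0211, 0.0211, 0.0036]  mean=1.6911  Neff=6.0720  idx=[0, 0, 0, 1, 1, 2, 2, 3, 4, 5, 7]
step 3: w=[0.0834, 0.0834, 0.0834, 0.0921, 0.0921, 0.0921, 0.0921, 0.1102, 0.1102, 0.0806, 0.0806]  mean=1.7039  Neff=10.8643  idx=[0, 1, 2, 3, 4, 5, 6, 7, 8, 9, 10]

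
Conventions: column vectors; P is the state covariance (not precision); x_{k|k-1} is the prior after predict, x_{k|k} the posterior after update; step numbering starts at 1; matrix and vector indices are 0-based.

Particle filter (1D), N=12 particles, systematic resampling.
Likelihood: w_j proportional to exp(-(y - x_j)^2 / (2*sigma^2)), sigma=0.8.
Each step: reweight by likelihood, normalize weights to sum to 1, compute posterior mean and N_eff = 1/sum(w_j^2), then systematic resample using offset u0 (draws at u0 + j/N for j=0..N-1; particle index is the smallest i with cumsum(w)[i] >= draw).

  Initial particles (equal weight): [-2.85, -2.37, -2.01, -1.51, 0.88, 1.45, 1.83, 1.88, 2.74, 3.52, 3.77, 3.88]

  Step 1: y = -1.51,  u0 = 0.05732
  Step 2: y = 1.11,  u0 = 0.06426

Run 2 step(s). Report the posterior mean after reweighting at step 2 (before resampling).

post_mean = -1.5544

step 1: w=[0.0931, 0.2123, 0.3113, 0.3784, 0.0044, 0.0004, 0.0001, 0.0000, 0.0000, 0.0000, 0.0000, 0.0000]  mean=-1.9610  Neff=3.4028  idx=[0, 1, 1, 2, 2, 2, 2, 3, 3, 3, 3, 3]
step 2: w=[0.0002, 0.0030, 0.0030, 0.0195, 0.0195, 0.0195, 0.0195, 0.1832, 0.1832, 0.1832, 0.1832, 0.1832]  mean=-1.5544  Neff=5.9064  idx=[5, 7, 7, 8, 8, 9, 9, 10, 10, 10, 11, 11]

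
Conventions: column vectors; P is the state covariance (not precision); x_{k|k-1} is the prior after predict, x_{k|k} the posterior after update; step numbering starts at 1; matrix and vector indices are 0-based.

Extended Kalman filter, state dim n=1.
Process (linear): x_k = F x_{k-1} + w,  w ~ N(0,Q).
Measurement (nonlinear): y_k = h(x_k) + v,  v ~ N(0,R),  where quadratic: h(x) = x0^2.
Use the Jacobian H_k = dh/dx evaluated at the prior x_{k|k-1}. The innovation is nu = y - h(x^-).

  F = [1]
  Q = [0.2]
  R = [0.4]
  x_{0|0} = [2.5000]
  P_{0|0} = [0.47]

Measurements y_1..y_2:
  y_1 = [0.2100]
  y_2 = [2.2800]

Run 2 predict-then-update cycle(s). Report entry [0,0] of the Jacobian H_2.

step 1: x^-=[2.5000]  P^-=[0.6700]  H_jac=[5.0000]  S=[17.1500]  K=[0.1953]  nu=[-6.0400]  x^+=[1.3202]  P^+=[0.0156]
step 2: x^-=[1.3202]  P^-=[0.2156]  H_jac=[2.6403]  S=[1.9032]  K=[0.2991]  nu=[0.5371]  x^+=[1.4809]  P^+=[0.0453]

H_jac[0,0] = 2.6403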